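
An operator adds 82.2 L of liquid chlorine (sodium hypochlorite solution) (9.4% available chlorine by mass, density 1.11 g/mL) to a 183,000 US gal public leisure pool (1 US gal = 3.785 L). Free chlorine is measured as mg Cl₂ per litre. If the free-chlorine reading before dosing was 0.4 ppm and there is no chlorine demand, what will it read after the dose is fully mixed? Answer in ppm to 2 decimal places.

Volume: 183,000 US gal × 3.785 L/gal = 692,655 L.
Mass of solution: 82.2 L × 1000 mL/L × 1.11 g/mL = 91,240 g.
Available chlorine delivered: 91,240 g × 0.094 = 8577 g as Cl₂.
Concentration rise: 8577 g / 692,655 L = 12.38 mg/L = 12.38 ppm.
Final FC: 0.4 + 12.38 = 12.78 ppm.

12.78 ppm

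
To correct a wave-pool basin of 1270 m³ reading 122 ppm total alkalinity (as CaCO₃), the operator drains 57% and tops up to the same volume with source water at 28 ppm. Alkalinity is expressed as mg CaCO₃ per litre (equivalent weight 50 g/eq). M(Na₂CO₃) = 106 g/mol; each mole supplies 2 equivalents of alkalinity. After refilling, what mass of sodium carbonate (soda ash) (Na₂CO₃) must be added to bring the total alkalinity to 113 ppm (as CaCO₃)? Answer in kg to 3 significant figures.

Volume: 1270 m³ = 1,270,000 L.
After draining 57% and refilling: 122 × 0.43 + 28 × 0.57 = 68.42 ppm.
Deficit to target: 113 − 68.42 = 44.58 mg/L.
As CaCO₃: 44.58 mg/L × 1,270,000 L = 56,620 g; ÷ 50 g/eq ÷ 2 = 566.2 mol Na₂CO₃.
Mass: 566.2 × 106 = 60,010 g.

60.0 kg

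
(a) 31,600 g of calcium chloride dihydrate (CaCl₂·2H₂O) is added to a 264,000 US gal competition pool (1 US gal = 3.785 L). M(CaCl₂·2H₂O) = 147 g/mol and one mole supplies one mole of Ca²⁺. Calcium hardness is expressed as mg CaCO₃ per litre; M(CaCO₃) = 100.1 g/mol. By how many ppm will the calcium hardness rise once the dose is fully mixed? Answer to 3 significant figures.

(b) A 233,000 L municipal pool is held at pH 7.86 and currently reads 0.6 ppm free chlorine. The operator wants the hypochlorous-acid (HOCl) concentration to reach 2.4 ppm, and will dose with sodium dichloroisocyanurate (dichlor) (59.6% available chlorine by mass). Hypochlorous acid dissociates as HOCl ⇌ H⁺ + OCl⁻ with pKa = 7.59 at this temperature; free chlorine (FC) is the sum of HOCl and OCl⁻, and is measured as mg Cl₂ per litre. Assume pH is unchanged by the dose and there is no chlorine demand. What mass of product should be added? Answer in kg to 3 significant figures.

(a) 21.5 ppm; (b) 2.45 kg

(a) Volume: 264,000 US gal × 3.785 L/gal = 999,240 L.
(a) Moles of Ca²⁺: 31,600 g ÷ 147 g/mol = 215 mol.
(a) As CaCO₃: 215 mol × 100.1 g/mol = 21,520 g.
(a) Rise: 21,520 g / 999,240 L × 1000 = 21.53 mg/L.

(b) [OCl⁻]/[HOCl] = 10^(pH − pKa) = 10^(7.86 − 7.59) = 1.862; fraction as HOCl = 1/(1 + 1.862) = 0.3494.
(b) Free chlorine required for 2.4 ppm HOCl: 2.4 / 0.3494 = 6.869 ppm.
(b) FC to add: 6.869 − 0.6 = 6.269 mg/L as Cl₂.
(b) Cl₂ equivalent: 6.269 mg/L × 233,000 L = 1461 g.
(b) Product at 59.6% available Cl: 1461 / 0.596 = 2451 g.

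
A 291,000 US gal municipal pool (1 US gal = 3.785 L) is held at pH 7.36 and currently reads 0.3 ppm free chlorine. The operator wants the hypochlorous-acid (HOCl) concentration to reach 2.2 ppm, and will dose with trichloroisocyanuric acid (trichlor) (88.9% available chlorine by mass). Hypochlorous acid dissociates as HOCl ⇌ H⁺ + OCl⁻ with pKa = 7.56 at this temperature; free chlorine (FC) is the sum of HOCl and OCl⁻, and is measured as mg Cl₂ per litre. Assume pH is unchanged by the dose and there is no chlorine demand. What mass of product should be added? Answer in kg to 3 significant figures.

4.07 kg

Volume: 291,000 US gal × 3.785 L/gal = 1,101,435 L.
[OCl⁻]/[HOCl] = 10^(pH − pKa) = 10^(7.36 − 7.56) = 0.631; fraction as HOCl = 1/(1 + 0.631) = 0.6131.
Free chlorine required for 2.2 ppm HOCl: 2.2 / 0.6131 = 3.588 ppm.
FC to add: 3.588 − 0.3 = 3.288 mg/L as Cl₂.
Cl₂ equivalent: 3.288 mg/L × 1,101,435 L = 3622 g.
Product at 88.9% available Cl: 3622 / 0.889 = 4074 g.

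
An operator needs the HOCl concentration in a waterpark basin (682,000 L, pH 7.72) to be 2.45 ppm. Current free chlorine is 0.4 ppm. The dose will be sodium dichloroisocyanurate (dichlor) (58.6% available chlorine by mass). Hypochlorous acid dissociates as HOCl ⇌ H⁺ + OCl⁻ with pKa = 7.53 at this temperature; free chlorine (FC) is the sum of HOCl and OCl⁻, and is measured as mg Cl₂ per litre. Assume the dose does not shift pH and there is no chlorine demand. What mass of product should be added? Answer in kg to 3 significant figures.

6.80 kg

[OCl⁻]/[HOCl] = 10^(pH − pKa) = 10^(7.72 − 7.53) = 1.549; fraction as HOCl = 1/(1 + 1.549) = 0.3923.
Free chlorine required for 2.45 ppm HOCl: 2.45 / 0.3923 = 6.245 ppm.
FC to add: 6.245 − 0.4 = 5.845 mg/L as Cl₂.
Cl₂ equivalent: 5.845 mg/L × 682,000 L = 3986 g.
Product at 58.6% available Cl: 3986 / 0.586 = 6802 g.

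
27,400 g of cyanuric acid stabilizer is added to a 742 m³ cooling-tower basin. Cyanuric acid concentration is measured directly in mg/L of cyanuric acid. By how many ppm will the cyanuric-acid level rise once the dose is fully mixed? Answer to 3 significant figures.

Volume: 742 m³ = 742,000 L.
Rise: 27,400 g / 742,000 L × 1000 = 36.93 mg/L.

36.9 ppm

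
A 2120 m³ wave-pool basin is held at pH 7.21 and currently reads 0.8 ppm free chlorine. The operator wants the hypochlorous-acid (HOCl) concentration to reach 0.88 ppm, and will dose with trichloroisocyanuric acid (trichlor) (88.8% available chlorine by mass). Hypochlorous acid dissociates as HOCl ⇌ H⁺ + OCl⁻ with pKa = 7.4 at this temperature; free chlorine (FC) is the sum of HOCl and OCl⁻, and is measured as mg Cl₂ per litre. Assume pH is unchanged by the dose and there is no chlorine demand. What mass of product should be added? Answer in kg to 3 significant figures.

Volume: 2120 m³ = 2,120,000 L.
[OCl⁻]/[HOCl] = 10^(pH − pKa) = 10^(7.21 − 7.4) = 0.6457; fraction as HOCl = 1/(1 + 0.6457) = 0.6077.
Free chlorine required for 0.88 ppm HOCl: 0.88 / 0.6077 = 1.448 ppm.
FC to add: 1.448 − 0.8 = 0.6482 mg/L as Cl₂.
Cl₂ equivalent: 0.6482 mg/L × 2,120,000 L = 1374 g.
Product at 88.8% available Cl: 1374 / 0.888 = 1547 g.

1.55 kg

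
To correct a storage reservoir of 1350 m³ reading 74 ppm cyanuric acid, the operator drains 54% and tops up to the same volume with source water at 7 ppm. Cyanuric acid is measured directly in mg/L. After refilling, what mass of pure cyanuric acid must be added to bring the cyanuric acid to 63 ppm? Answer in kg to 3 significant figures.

Volume: 1350 m³ = 1,350,000 L.
After draining 54% and refilling: 74 × 0.46 + 7 × 0.54 = 37.82 ppm.
Deficit to target: 63 − 37.82 = 25.18 mg/L.
Mass: 25.18 mg/L × 1,350,000 L = 33,990 g cyanuric acid.

34.0 kg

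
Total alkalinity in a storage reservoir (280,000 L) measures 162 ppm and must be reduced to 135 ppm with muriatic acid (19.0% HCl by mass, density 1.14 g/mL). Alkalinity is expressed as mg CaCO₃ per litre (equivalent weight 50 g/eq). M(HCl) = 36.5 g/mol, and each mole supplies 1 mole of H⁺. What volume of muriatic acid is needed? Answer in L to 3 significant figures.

Alkalinity to neutralize: (162 − 135) = 27 mg/L as CaCO₃ × 280,000 L = 7560 g as CaCO₃.
Equivalents of H⁺ required: 7560 ÷ 50 g/eq = 151.2 eq = 151.2 mol HCl.
Mass of HCl: 151.2 × 36.5 = 5519 g.
Mass of 19.0% solution: 5519 / 0.19 = 29,050 g.
Volume: 29,050 g ÷ 1.14 g/mL = 25,480 mL.

25.5 L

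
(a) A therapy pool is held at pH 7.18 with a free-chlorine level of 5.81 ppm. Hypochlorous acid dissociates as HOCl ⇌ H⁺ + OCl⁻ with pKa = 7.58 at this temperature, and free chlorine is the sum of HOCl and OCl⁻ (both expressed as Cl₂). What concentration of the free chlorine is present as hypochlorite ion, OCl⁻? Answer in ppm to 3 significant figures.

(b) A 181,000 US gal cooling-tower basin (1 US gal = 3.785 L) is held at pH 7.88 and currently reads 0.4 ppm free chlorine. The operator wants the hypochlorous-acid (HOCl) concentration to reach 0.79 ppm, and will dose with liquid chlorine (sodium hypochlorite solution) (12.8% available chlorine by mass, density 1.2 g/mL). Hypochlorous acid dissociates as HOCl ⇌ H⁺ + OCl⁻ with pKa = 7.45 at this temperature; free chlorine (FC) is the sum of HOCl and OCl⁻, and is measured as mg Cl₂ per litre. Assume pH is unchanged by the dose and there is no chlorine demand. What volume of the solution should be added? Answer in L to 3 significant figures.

(a) [OCl⁻]/[HOCl] = 10^(pH − pKa) = 10^(7.18 − 7.58) = 10^-0.40 = 0.3981.
(a) Fraction as HOCl = 1 / (1 + 0.3981) = 0.7153.
(a) OCl⁻ = (1 − 0.7153) × 5.81 ppm = 1.654 ppm.

(b) Volume: 181,000 US gal × 3.785 L/gal = 685,085 L.
(b) [OCl⁻]/[HOCl] = 10^(pH − pKa) = 10^(7.88 − 7.45) = 2.692; fraction as HOCl = 1/(1 + 2.692) = 0.2709.
(b) Free chlorine required for 0.79 ppm HOCl: 0.79 / 0.2709 = 2.916 ppm.
(b) FC to add: 2.916 − 0.4 = 2.516 mg/L as Cl₂.
(b) Cl₂ equivalent: 2.516 mg/L × 685,085 L = 1724 g.
(b) Product at 12.8% available Cl: 1724 / 0.128 = 13,470 g.
(b) Volume: 13,470 g ÷ 1.2 g/mL = 11,220 mL.

(a) 1.65 ppm; (b) 11.2 L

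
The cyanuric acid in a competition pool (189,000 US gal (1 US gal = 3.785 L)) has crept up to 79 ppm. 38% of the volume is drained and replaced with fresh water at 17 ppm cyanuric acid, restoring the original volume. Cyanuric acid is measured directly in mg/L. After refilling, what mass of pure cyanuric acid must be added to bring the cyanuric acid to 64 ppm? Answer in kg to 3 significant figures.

Volume: 189,000 US gal × 3.785 L/gal = 715,365 L.
After draining 38% and refilling: 79 × 0.62 + 17 × 0.38 = 55.44 ppm.
Deficit to target: 64 − 55.44 = 8.56 mg/L.
Mass: 8.56 mg/L × 715,365 L = 6124 g cyanuric acid.

6.12 kg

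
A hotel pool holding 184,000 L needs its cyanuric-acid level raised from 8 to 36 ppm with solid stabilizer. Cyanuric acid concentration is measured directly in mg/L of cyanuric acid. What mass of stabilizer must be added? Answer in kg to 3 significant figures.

5.15 kg

CYA to add: (36 − 8) = 28 mg/L × 184,000 L = 5152 g cyanuric acid.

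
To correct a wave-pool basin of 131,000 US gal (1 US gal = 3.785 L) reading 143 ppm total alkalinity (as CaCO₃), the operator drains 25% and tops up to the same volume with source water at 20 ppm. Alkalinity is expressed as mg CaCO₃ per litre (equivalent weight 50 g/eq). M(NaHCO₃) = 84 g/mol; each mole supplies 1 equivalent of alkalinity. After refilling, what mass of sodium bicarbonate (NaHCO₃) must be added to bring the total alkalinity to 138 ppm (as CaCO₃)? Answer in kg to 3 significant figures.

Volume: 131,000 US gal × 3.785 L/gal = 495,835 L.
After draining 25% and refilling: 143 × 0.75 + 20 × 0.25 = 112.25 ppm.
Deficit to target: 138 − 112.25 = 25.75 mg/L.
As CaCO₃: 25.75 mg/L × 495,835 L = 12,770 g; ÷ 50 g/eq ÷ 1 = 255.4 mol NaHCO₃.
Mass: 255.4 × 84 = 21,450 g.

21.4 kg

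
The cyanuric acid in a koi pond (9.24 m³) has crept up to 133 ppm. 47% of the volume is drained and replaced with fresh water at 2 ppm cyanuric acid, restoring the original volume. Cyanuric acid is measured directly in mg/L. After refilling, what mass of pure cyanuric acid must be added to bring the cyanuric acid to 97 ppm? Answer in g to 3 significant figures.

Volume: 9.24 m³ = 9,240 L.
After draining 47% and refilling: 133 × 0.53 + 2 × 0.47 = 71.43 ppm.
Deficit to target: 97 − 71.43 = 25.57 mg/L.
Mass: 25.57 mg/L × 9,240 L = 236.3 g cyanuric acid.

236 g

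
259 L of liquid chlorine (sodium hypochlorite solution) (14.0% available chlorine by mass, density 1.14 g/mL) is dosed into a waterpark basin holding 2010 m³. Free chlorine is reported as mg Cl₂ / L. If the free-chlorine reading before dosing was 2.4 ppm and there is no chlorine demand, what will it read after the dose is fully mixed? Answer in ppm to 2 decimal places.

Volume: 2010 m³ = 2,010,000 L.
Mass of solution: 259 L × 1000 mL/L × 1.14 g/mL = 295,300 g.
Available chlorine delivered: 295,300 g × 0.14 = 41,340 g as Cl₂.
Concentration rise: 41,340 g / 2,010,000 L = 20.57 mg/L = 20.57 ppm.
Final FC: 2.4 + 20.57 = 22.97 ppm.

22.97 ppm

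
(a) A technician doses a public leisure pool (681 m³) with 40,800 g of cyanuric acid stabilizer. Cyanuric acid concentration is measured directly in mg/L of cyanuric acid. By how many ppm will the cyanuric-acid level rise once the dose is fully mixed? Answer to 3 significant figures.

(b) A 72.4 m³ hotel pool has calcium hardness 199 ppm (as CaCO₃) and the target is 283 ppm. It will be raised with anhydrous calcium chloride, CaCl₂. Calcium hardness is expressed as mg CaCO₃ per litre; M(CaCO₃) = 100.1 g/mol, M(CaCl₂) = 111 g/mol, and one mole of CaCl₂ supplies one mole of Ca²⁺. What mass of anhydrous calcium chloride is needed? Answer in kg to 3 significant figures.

(a) Volume: 681 m³ = 681,000 L.
(a) Rise: 40,800 g / 681,000 L × 1000 = 59.91 mg/L.

(b) Volume: 72.4 m³ = 72,400 L.
(b) Hardness to add: (283 − 199) = 84 mg/L as CaCO₃ × 72,400 L = 6082 g as CaCO₃.
(b) Moles of Ca²⁺ (1 mol Ca²⁺ ≡ 1 mol CaCO₃): 6082 / 100.1 g/mol = 60.76 mol.
(b) Mass of CaCl₂: 60.76 × 111 = 6744 g.

(a) 59.9 ppm; (b) 6.74 kg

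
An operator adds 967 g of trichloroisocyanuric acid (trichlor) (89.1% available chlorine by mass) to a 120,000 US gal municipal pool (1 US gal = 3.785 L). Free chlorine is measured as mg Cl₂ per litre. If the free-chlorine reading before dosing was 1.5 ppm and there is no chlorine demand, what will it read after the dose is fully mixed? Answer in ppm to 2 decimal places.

Volume: 120,000 US gal × 3.785 L/gal = 454,200 L.
Available chlorine delivered: 967 g × 0.891 = 861.6 g as Cl₂.
Concentration rise: 861.6 g / 454,200 L = 1.897 mg/L = 1.90 ppm.
Final FC: 1.5 + 1.90 = 3.40 ppm.

3.40 ppm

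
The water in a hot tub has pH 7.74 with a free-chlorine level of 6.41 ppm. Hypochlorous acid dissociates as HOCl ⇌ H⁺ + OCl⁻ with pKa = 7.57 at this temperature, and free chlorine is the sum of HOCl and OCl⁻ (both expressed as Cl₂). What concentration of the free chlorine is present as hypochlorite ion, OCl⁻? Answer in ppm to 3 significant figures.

3.82 ppm

[OCl⁻]/[HOCl] = 10^(pH − pKa) = 10^(7.74 − 7.57) = 10^0.17 = 1.479.
Fraction as HOCl = 1 / (1 + 1.479) = 0.4034.
OCl⁻ = (1 − 0.4034) × 6.41 ppm = 3.824 ppm.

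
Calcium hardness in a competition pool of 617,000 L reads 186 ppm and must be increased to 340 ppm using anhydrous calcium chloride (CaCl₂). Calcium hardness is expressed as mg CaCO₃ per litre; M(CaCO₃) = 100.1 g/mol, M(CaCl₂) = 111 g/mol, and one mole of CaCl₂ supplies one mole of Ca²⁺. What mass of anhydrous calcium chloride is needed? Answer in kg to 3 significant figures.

105 kg

Hardness to add: (340 − 186) = 154 mg/L as CaCO₃ × 617,000 L = 95,020 g as CaCO₃.
Moles of Ca²⁺ (1 mol Ca²⁺ ≡ 1 mol CaCO₃): 95,020 / 100.1 g/mol = 949.2 mol.
Mass of CaCl₂: 949.2 × 111 = 105,400 g.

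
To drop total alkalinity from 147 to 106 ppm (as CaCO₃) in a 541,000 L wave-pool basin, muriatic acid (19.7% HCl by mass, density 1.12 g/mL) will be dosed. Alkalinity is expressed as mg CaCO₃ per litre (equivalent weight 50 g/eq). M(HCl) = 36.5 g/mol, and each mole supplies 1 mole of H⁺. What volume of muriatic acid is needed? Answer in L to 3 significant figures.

73.4 L

Alkalinity to neutralize: (147 − 106) = 41 mg/L as CaCO₃ × 541,000 L = 22,180 g as CaCO₃.
Equivalents of H⁺ required: 22,180 ÷ 50 g/eq = 443.6 eq = 443.6 mol HCl.
Mass of HCl: 443.6 × 36.5 = 16,190 g.
Mass of 19.7% solution: 16,190 / 0.197 = 82,190 g.
Volume: 82,190 g ÷ 1.12 g/mL = 73,390 mL.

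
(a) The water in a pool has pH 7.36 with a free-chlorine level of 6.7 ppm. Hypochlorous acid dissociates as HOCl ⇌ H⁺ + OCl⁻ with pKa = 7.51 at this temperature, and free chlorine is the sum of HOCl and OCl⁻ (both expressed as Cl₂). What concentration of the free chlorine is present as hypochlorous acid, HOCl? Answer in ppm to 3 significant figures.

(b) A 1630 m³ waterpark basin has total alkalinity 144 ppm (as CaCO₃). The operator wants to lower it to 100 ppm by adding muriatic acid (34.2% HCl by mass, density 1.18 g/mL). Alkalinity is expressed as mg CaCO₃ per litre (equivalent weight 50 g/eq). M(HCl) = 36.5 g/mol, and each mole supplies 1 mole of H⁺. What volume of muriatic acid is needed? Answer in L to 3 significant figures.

(a) 3.92 ppm; (b) 130 L

(a) [OCl⁻]/[HOCl] = 10^(pH − pKa) = 10^(7.36 − 7.51) = 10^-0.15 = 0.7079.
(a) Fraction as HOCl = 1 / (1 + 0.7079) = 0.5855.
(a) HOCl = 0.5855 × 6.7 ppm = 3.923 ppm.

(b) Volume: 1630 m³ = 1,630,000 L.
(b) Alkalinity to neutralize: (144 − 100) = 44 mg/L as CaCO₃ × 1,630,000 L = 71,720 g as CaCO₃.
(b) Equivalents of H⁺ required: 71,720 ÷ 50 g/eq = 1434 eq = 1434 mol HCl.
(b) Mass of HCl: 1434 × 36.5 = 52,360 g.
(b) Mass of 34.2% solution: 52,360 / 0.342 = 153,100 g.
(b) Volume: 153,100 g ÷ 1.18 g/mL = 129,700 mL.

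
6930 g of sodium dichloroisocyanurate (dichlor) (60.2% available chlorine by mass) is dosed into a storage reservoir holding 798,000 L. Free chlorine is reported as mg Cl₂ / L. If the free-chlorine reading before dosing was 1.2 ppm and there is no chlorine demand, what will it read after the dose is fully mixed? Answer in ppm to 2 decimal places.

Available chlorine delivered: 6930 g × 0.602 = 4172 g as Cl₂.
Concentration rise: 4172 g / 798,000 L = 5.228 mg/L = 5.23 ppm.
Final FC: 1.2 + 5.23 = 6.43 ppm.

6.43 ppm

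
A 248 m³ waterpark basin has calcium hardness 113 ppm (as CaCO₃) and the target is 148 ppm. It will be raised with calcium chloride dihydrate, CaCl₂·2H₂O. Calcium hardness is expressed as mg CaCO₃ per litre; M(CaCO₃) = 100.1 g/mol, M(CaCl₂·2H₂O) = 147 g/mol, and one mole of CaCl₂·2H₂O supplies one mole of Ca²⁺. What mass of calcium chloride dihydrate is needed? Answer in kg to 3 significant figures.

12.7 kg

Volume: 248 m³ = 248,000 L.
Hardness to add: (148 − 113) = 35 mg/L as CaCO₃ × 248,000 L = 8680 g as CaCO₃.
Moles of Ca²⁺ (1 mol Ca²⁺ ≡ 1 mol CaCO₃): 8680 / 100.1 g/mol = 86.71 mol.
Mass of CaCl₂·2H₂O: 86.71 × 147 = 12,750 g.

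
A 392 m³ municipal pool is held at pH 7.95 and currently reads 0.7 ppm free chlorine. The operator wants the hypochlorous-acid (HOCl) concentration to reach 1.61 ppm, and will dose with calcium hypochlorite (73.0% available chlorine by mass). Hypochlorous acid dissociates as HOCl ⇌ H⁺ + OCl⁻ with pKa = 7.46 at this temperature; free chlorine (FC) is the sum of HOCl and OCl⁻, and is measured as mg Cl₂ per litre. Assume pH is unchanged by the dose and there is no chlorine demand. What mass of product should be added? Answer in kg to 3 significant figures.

3.16 kg

Volume: 392 m³ = 392,000 L.
[OCl⁻]/[HOCl] = 10^(pH − pKa) = 10^(7.95 − 7.46) = 3.09; fraction as HOCl = 1/(1 + 3.09) = 0.2445.
Free chlorine required for 1.61 ppm HOCl: 1.61 / 0.2445 = 6.585 ppm.
FC to add: 6.585 − 0.7 = 5.885 mg/L as Cl₂.
Cl₂ equivalent: 5.885 mg/L × 392,000 L = 2307 g.
Product at 73.0% available Cl: 2307 / 0.73 = 3160 g.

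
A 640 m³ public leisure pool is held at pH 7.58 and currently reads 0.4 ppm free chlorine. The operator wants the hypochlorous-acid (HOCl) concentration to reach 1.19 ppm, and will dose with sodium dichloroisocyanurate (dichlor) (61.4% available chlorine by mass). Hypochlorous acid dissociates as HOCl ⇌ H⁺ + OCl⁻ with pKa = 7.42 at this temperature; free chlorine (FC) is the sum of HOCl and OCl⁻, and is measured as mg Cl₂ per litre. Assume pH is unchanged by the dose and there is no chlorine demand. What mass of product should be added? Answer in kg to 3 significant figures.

2.62 kg

Volume: 640 m³ = 640,000 L.
[OCl⁻]/[HOCl] = 10^(pH − pKa) = 10^(7.58 − 7.42) = 1.445; fraction as HOCl = 1/(1 + 1.445) = 0.4089.
Free chlorine required for 1.19 ppm HOCl: 1.19 / 0.4089 = 2.91 ppm.
FC to add: 2.91 − 0.4 = 2.51 mg/L as Cl₂.
Cl₂ equivalent: 2.51 mg/L × 640,000 L = 1606 g.
Product at 61.4% available Cl: 1606 / 0.614 = 2616 g.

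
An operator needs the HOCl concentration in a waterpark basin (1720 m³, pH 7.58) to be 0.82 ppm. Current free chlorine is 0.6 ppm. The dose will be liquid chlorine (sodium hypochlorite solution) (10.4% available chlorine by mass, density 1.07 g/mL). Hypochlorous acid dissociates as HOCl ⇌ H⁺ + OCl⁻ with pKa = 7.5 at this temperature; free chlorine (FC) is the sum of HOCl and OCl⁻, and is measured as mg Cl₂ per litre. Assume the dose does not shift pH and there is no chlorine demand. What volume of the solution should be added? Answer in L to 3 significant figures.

Volume: 1720 m³ = 1,720,000 L.
[OCl⁻]/[HOCl] = 10^(pH − pKa) = 10^(7.58 − 7.5) = 1.202; fraction as HOCl = 1/(1 + 1.202) = 0.4541.
Free chlorine required for 0.82 ppm HOCl: 0.82 / 0.4541 = 1.806 ppm.
FC to add: 1.806 − 0.6 = 1.206 mg/L as Cl₂.
Cl₂ equivalent: 1.206 mg/L × 1,720,000 L = 2074 g.
Product at 10.4% available Cl: 2074 / 0.104 = 19,940 g.
Volume: 19,940 g ÷ 1.07 g/mL = 18,640 mL.

18.6 L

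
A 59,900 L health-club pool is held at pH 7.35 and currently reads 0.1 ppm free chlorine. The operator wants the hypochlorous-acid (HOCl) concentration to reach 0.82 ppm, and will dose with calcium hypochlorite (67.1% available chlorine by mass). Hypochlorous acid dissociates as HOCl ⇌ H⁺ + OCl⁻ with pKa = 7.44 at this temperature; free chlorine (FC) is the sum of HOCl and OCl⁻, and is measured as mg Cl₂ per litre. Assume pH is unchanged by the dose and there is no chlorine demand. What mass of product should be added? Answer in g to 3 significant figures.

[OCl⁻]/[HOCl] = 10^(pH − pKa) = 10^(7.35 − 7.44) = 0.8128; fraction as HOCl = 1/(1 + 0.8128) = 0.5516.
Free chlorine required for 0.82 ppm HOCl: 0.82 / 0.5516 = 1.487 ppm.
FC to add: 1.487 − 0.1 = 1.387 mg/L as Cl₂.
Cl₂ equivalent: 1.387 mg/L × 59,900 L = 83.05 g.
Product at 67.1% available Cl: 83.05 / 0.671 = 123.8 g.

124 g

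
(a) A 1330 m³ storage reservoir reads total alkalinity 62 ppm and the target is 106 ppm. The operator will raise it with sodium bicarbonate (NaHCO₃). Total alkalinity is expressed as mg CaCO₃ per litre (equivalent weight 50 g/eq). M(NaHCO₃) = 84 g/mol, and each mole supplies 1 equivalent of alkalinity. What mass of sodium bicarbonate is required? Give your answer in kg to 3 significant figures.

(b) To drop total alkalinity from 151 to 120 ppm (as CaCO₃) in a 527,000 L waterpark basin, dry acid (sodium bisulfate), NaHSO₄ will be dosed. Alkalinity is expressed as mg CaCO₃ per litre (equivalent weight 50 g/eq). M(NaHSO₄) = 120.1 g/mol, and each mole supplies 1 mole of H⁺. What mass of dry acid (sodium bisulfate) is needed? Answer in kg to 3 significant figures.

(a) 98.3 kg; (b) 39.2 kg

(a) Volume: 1330 m³ = 1,330,000 L.
(a) Alkalinity to add: (106 − 62) = 44 mg/L as CaCO₃ × 1,330,000 L = 58,520 g as CaCO₃.
(a) Equivalents: 58,520 g ÷ 50 g/eq = 1170 eq.
(a) NaHCO₃ supplies 1 eq per mole → 1170 mol.
(a) Mass: 1170 mol × 84 g/mol = 98,310 g.

(b) Alkalinity to neutralize: (151 − 120) = 31 mg/L as CaCO₃ × 527,000 L = 16,340 g as CaCO₃.
(b) Equivalents of H⁺ required: 16,340 ÷ 50 g/eq = 326.7 eq = 326.7 mol NaHSO₄.
(b) Mass of NaHSO₄: 326.7 × 120.1 = 39,240 g.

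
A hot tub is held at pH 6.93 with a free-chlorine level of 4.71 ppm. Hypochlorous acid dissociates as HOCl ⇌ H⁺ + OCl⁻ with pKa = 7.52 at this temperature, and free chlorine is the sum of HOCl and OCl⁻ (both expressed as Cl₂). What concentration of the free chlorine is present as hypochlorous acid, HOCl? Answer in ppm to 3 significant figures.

3.75 ppm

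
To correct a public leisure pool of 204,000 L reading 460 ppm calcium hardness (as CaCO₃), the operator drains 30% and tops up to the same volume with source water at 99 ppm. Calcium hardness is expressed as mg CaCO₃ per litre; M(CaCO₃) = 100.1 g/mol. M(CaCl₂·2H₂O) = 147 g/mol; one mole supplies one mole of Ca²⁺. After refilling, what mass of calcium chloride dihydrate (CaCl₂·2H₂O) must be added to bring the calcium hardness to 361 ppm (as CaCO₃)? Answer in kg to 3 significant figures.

2.79 kg

After draining 30% and refilling: 460 × 0.70 + 99 × 0.30 = 351.7 ppm.
Deficit to target: 361 − 351.7 = 9.3 mg/L.
As CaCO₃: 9.3 mg/L × 204,000 L = 1897 g; ÷ 100.1 = 18.95 mol Ca²⁺.
Mass: 18.95 × 147 = 2786 g.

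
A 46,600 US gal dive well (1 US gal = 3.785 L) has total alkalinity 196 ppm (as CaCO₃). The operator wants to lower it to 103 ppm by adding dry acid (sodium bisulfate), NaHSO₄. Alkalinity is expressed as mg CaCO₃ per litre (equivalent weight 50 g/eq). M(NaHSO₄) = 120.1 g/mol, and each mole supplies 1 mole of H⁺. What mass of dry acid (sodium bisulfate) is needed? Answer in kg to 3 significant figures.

Volume: 46,600 US gal × 3.785 L/gal = 176,381 L.
Alkalinity to neutralize: (196 − 103) = 93 mg/L as CaCO₃ × 176,381 L = 16,400 g as CaCO₃.
Equivalents of H⁺ required: 16,400 ÷ 50 g/eq = 328.1 eq = 328.1 mol NaHSO₄.
Mass of NaHSO₄: 328.1 × 120.1 = 39,400 g.

39.4 kg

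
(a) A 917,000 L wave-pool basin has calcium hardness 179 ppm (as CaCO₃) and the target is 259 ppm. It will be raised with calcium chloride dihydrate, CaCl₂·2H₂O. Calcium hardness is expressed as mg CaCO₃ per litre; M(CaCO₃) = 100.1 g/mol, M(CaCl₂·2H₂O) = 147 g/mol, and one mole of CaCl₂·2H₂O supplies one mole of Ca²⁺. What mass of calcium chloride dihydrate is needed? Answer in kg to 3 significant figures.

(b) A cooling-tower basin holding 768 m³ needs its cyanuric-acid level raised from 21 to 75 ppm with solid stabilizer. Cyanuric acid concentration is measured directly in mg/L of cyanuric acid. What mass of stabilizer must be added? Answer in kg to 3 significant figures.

(a) Hardness to add: (259 − 179) = 80 mg/L as CaCO₃ × 917,000 L = 73,360 g as CaCO₃.
(a) Moles of Ca²⁺ (1 mol Ca²⁺ ≡ 1 mol CaCO₃): 73,360 / 100.1 g/mol = 732.9 mol.
(a) Mass of CaCl₂·2H₂O: 732.9 × 147 = 107,700 g.

(b) Volume: 768 m³ = 768,000 L.
(b) CYA to add: (75 − 21) = 54 mg/L × 768,000 L = 41,470 g cyanuric acid.

(a) 108 kg; (b) 41.5 kg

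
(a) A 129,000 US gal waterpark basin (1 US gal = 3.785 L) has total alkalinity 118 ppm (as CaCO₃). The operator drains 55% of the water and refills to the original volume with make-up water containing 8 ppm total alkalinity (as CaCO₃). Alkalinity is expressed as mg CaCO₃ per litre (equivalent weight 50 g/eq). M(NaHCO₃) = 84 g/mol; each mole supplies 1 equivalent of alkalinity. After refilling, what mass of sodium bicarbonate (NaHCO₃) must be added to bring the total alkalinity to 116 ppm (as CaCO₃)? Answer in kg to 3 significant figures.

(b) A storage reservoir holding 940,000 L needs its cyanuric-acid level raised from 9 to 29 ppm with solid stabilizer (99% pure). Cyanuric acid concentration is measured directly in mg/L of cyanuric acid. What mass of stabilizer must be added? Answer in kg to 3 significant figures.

(a) 48.0 kg; (b) 19.0 kg

(a) Volume: 129,000 US gal × 3.785 L/gal = 488,265 L.
(a) After draining 55% and refilling: 118 × 0.45 + 8 × 0.55 = 57.5 ppm.
(a) Deficit to target: 116 − 57.5 = 58.5 mg/L.
(a) As CaCO₃: 58.5 mg/L × 488,265 L = 28,560 g; ÷ 50 g/eq ÷ 1 = 571.3 mol NaHCO₃.
(a) Mass: 571.3 × 84 = 47,990 g.

(b) CYA to add: (29 − 9) = 20 mg/L × 940,000 L = 18,800 g cyanuric acid.
(b) At 99% purity: 18,800 / 0.99 = 18,990 g product.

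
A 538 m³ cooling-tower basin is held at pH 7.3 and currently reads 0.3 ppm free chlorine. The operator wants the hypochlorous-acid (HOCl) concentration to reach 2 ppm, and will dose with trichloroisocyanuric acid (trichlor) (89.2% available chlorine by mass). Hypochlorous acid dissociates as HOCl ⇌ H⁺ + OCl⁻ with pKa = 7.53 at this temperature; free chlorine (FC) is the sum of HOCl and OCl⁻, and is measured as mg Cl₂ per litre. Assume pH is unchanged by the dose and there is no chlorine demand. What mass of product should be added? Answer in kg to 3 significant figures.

1.74 kg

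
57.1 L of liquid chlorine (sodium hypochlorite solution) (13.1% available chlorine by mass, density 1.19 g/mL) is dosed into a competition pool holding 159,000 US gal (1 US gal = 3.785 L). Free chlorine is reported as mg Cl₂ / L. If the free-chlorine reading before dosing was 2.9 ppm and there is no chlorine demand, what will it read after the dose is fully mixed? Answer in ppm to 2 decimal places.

Volume: 159,000 US gal × 3.785 L/gal = 601,815 L.
Mass of solution: 57.1 L × 1000 mL/L × 1.19 g/mL = 67,950 g.
Available chlorine delivered: 67,950 g × 0.131 = 8901 g as Cl₂.
Concentration rise: 8901 g / 601,815 L = 14.79 mg/L = 14.79 ppm.
Final FC: 2.9 + 14.79 = 17.69 ppm.

17.69 ppm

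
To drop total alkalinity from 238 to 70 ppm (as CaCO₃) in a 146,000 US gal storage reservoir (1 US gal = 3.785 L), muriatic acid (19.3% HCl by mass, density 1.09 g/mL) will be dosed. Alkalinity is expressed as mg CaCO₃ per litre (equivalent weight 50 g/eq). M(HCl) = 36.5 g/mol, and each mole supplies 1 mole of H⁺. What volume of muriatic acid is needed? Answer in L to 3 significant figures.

Volume: 146,000 US gal × 3.785 L/gal = 552,610 L.
Alkalinity to neutralize: (238 − 70) = 168 mg/L as CaCO₃ × 552,610 L = 92,840 g as CaCO₃.
Equivalents of H⁺ required: 92,840 ÷ 50 g/eq = 1857 eq = 1857 mol HCl.
Mass of HCl: 1857 × 36.5 = 67,770 g.
Mass of 19.3% solution: 67,770 / 0.193 = 351,200 g.
Volume: 351,200 g ÷ 1.09 g/mL = 322,200 mL.

322 L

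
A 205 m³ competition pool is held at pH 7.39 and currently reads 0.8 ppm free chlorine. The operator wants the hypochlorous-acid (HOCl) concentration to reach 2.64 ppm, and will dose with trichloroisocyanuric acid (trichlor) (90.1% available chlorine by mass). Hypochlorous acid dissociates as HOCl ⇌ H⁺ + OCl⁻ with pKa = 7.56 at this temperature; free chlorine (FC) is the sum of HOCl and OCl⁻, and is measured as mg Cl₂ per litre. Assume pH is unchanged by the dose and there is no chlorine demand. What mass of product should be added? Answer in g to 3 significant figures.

825 g

Volume: 205 m³ = 205,000 L.
[OCl⁻]/[HOCl] = 10^(pH − pKa) = 10^(7.39 − 7.56) = 0.6761; fraction as HOCl = 1/(1 + 0.6761) = 0.5966.
Free chlorine required for 2.64 ppm HOCl: 2.64 / 0.5966 = 4.425 ppm.
FC to add: 4.425 − 0.8 = 3.625 mg/L as Cl₂.
Cl₂ equivalent: 3.625 mg/L × 205,000 L = 743.1 g.
Product at 90.1% available Cl: 743.1 / 0.901 = 824.7 g.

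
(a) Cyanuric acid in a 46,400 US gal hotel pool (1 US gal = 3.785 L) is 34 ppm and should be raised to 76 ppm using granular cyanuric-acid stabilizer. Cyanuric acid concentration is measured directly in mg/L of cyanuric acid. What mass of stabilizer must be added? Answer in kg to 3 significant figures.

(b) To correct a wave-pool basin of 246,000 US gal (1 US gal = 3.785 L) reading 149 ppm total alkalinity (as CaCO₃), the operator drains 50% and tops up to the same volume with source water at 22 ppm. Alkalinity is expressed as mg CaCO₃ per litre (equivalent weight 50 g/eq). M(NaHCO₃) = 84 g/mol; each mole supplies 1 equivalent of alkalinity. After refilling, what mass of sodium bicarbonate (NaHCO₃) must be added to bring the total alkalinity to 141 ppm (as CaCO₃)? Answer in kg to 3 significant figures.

(a) 7.38 kg; (b) 86.8 kg

(a) Volume: 46,400 US gal × 3.785 L/gal = 175,624 L.
(a) CYA to add: (76 − 34) = 42 mg/L × 175,624 L = 7376 g cyanuric acid.

(b) Volume: 246,000 US gal × 3.785 L/gal = 931,110 L.
(b) After draining 50% and refilling: 149 × 0.50 + 22 × 0.50 = 85.5 ppm.
(b) Deficit to target: 141 − 85.5 = 55.5 mg/L.
(b) As CaCO₃: 55.5 mg/L × 931,110 L = 51,680 g; ÷ 50 g/eq ÷ 1 = 1034 mol NaHCO₃.
(b) Mass: 1034 × 84 = 86,820 g.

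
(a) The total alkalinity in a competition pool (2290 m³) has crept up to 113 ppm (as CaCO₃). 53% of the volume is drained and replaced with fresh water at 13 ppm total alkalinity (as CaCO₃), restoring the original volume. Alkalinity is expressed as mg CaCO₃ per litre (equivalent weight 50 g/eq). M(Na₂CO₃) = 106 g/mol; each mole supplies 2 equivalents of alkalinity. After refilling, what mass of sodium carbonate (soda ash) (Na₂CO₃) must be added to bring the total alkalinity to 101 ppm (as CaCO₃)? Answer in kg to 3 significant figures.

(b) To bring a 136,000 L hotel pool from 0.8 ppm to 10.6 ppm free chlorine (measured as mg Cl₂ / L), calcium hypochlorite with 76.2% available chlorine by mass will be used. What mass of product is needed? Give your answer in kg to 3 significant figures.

(a) 99.5 kg; (b) 1.75 kg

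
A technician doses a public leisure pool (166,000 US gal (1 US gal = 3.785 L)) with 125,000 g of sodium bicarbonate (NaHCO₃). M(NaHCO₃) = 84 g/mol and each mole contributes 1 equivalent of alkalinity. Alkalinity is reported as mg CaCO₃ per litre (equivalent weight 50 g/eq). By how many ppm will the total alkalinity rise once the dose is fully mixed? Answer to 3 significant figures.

Volume: 166,000 US gal × 3.785 L/gal = 628,310 L.
Moles of NaHCO₃: 125,000 g ÷ 84 g/mol = 1488 mol → 1488 eq of alkalinity.
As CaCO₃: 1488 eq × 50 g/eq = 74,400 g.
Rise: 74,400 g / 628,310 L × 1000 = 118.4 mg/L.

118 ppm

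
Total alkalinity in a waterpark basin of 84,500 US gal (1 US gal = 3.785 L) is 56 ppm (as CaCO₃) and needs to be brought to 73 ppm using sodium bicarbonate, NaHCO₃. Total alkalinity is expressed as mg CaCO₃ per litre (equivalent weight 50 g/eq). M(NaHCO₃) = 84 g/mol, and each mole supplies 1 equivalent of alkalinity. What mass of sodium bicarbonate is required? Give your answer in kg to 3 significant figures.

9.13 kg

Volume: 84,500 US gal × 3.785 L/gal = 319,832 L.
Alkalinity to add: (73 − 56) = 17 mg/L as CaCO₃ × 319,832 L = 5437 g as CaCO₃.
Equivalents: 5437 g ÷ 50 g/eq = 108.7 eq.
NaHCO₃ supplies 1 eq per mole → 108.7 mol.
Mass: 108.7 mol × 84 g/mol = 9134 g.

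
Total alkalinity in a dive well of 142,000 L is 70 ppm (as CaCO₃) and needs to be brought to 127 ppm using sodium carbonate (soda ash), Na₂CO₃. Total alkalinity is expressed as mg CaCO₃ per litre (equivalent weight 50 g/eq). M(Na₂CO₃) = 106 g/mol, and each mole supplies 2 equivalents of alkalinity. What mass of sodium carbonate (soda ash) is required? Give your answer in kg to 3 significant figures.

8.58 kg

Alkalinity to add: (127 − 70) = 57 mg/L as CaCO₃ × 142,000 L = 8094 g as CaCO₃.
Equivalents: 8094 g ÷ 50 g/eq = 161.9 eq.
Each mole of Na₂CO₃ supplies 2 eq, so 161.9 / 2 = 80.94 mol.
Mass: 80.94 mol × 106 g/mol = 8580 g.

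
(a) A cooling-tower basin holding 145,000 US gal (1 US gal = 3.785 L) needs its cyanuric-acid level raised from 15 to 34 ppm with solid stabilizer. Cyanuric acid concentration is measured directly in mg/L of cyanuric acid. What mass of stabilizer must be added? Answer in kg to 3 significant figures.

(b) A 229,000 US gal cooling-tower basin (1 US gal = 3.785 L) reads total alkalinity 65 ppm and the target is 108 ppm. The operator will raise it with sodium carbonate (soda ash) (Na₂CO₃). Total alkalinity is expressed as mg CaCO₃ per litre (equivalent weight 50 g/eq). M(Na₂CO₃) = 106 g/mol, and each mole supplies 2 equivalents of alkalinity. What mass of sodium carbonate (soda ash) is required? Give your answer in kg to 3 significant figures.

(a) 10.4 kg; (b) 39.5 kg

(a) Volume: 145,000 US gal × 3.785 L/gal = 548,825 L.
(a) CYA to add: (34 − 15) = 19 mg/L × 548,825 L = 10,430 g cyanuric acid.

(b) Volume: 229,000 US gal × 3.785 L/gal = 866,765 L.
(b) Alkalinity to add: (108 − 65) = 43 mg/L as CaCO₃ × 866,765 L = 37,270 g as CaCO₃.
(b) Equivalents: 37,270 g ÷ 50 g/eq = 745.4 eq.
(b) Each mole of Na₂CO₃ supplies 2 eq, so 745.4 / 2 = 372.7 mol.
(b) Mass: 372.7 mol × 106 g/mol = 39,510 g.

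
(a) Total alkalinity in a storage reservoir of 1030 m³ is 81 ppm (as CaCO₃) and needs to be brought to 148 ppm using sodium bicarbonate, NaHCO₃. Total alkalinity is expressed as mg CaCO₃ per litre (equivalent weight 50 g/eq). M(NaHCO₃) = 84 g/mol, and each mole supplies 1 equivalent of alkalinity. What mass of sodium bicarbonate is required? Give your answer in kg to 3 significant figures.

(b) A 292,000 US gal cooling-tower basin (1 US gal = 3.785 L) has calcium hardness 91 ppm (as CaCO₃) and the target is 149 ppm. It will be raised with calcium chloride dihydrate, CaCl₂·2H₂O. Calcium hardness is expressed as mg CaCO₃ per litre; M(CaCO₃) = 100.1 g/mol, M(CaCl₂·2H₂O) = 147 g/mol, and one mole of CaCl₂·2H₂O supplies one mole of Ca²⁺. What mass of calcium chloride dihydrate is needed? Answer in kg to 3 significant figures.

(a) 116 kg; (b) 94.1 kg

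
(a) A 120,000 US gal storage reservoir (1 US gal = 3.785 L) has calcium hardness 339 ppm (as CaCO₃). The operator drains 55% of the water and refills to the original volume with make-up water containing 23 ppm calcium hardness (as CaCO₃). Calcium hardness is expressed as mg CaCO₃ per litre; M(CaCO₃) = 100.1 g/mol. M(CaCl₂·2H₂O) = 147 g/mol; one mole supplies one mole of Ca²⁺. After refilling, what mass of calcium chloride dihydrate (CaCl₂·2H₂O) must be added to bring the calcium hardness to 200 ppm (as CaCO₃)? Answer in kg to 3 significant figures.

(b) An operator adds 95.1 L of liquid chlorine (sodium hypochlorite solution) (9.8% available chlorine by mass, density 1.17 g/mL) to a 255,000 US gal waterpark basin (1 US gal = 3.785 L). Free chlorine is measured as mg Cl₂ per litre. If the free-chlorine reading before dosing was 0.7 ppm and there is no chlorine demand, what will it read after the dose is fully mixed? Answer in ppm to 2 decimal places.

(a) Volume: 120,000 US gal × 3.785 L/gal = 454,200 L.
(a) After draining 55% and refilling: 339 × 0.45 + 23 × 0.55 = 165.2 ppm.
(a) Deficit to target: 200 − 165.2 = 34.8 mg/L.
(a) As CaCO₃: 34.8 mg/L × 454,200 L = 15,810 g; ÷ 100.1 = 157.9 mol Ca²⁺.
(a) Mass: 157.9 × 147 = 23,210 g.

(b) Volume: 255,000 US gal × 3.785 L/gal = 965,175 L.
(b) Mass of solution: 95.1 L × 1000 mL/L × 1.17 g/mL = 111,300 g.
(b) Available chlorine delivered: 111,300 g × 0.098 = 10,900 g as Cl₂.
(b) Concentration rise: 10,900 g / 965,175 L = 11.3 mg/L = 11.30 ppm.
(b) Final FC: 0.7 + 11.30 = 12.00 ppm.

(a) 23.2 kg; (b) 12.00 ppm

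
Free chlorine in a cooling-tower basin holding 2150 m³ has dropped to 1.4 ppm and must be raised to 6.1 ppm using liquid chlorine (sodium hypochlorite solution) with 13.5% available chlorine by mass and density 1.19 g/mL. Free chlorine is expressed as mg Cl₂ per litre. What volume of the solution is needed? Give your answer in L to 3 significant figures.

62.9 L

Volume: 2150 m³ = 2,150,000 L.
Chlorine deficit: 6.1 − 1.4 = 4.7 ppm = 4.7 mg/L as Cl₂.
Cl₂ equivalent needed: 4.7 mg/L × 2,150,000 L = 10,100,000 mg = 10,100 g.
Product at 13.5% available chlorine: 10,100 / 0.135 = 74,850 g.
Volume at density 1.19 g/mL: 74,850 g ÷ 1.19 g/mL = 62,900 mL.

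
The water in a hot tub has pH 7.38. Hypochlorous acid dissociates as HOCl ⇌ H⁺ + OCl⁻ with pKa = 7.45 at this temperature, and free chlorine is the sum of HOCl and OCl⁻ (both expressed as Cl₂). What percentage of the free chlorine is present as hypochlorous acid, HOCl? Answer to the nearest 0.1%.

54.0%

[OCl⁻]/[HOCl] = 10^(pH − pKa) = 10^(7.38 − 7.45) = 10^-0.07 = 0.8511.
Fraction as HOCl = 1 / (1 + 0.8511) = 0.5402.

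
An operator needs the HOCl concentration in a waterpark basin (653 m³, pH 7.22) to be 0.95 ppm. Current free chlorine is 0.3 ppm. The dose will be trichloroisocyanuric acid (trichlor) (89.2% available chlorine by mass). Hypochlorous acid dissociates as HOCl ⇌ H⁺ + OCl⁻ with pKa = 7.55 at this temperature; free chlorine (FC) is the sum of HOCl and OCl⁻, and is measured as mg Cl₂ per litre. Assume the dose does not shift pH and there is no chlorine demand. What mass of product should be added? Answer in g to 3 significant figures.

Volume: 653 m³ = 653,000 L.
[OCl⁻]/[HOCl] = 10^(pH − pKa) = 10^(7.22 − 7.55) = 0.4677; fraction as HOCl = 1/(1 + 0.4677) = 0.6813.
Free chlorine required for 0.95 ppm HOCl: 0.95 / 0.6813 = 1.394 ppm.
FC to add: 1.394 − 0.3 = 1.094 mg/L as Cl₂.
Cl₂ equivalent: 1.094 mg/L × 653,000 L = 714.6 g.
Product at 89.2% available Cl: 714.6 / 0.892 = 801.1 g.

801 g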